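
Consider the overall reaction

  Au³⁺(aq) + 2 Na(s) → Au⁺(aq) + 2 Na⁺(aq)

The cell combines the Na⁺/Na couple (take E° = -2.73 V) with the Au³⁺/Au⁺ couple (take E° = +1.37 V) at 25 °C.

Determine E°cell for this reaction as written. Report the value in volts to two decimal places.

The Au³⁺/Au⁺ couple has the higher reduction potential, so it is the cathode; Na⁺/Na is oxidised at the anode.
E°cell = E°(cathode) − E°(anode) = (+1.37) − (-2.73) = +4.10 V.

+4.10 V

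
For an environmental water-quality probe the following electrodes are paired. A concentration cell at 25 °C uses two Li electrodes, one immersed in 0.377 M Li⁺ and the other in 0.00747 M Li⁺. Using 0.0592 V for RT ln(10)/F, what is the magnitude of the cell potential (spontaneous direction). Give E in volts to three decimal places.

For a concentration cell E°cell = 0. The 0.377 M side is the cathode (reduction is favoured where [Li⁺] is higher).
With n = 1, E = −(0.0592/1) log([Li⁺]ₐₙ/[Li⁺]꜀ₐₜ) = −(0.0592/1) log(0.00747/0.377) = −(0.0592/1)(-1.703) = +0.101 V.

+0.101 V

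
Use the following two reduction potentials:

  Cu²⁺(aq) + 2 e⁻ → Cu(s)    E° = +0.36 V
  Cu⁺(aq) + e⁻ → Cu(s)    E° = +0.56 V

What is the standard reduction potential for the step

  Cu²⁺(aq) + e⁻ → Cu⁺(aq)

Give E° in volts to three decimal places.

Sequential free energies add, so n₃E°₃ = n₁E°₁ + n₂E°₂.
With n₃ = 2, and the known step contributing 1×(+0.56) V, the unknown satisfies 1·E° = 2×(+0.36) − 1×(+0.56) = +0.160.
E° = +0.160 / 1 = +0.160 V.

+0.160 V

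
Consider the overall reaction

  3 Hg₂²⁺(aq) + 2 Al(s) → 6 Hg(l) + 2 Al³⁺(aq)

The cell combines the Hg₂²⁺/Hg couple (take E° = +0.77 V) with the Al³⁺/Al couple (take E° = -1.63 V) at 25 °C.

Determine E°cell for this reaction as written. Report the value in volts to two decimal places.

The Hg₂²⁺/Hg couple has the higher reduction potential, so it is the cathode; Al³⁺/Al is oxidised at the anode.
E°cell = E°(cathode) − E°(anode) = (+0.77) − (-1.63) = +2.40 V.
Since E°cell > 0, the reaction is spontaneous under standard conditions.

+2.40 V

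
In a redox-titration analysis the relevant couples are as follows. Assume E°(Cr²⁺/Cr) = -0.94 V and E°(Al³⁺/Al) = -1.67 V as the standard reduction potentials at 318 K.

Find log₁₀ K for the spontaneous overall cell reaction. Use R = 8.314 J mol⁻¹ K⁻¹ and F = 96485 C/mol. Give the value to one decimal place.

Cathode: Cr²⁺/Cr; anode: Al³⁺/Al. E°cell = (-0.94) − (-1.67) = +0.73 V, with n = 6.
ΔG° = −nFE° = −RT ln K, so ln K = nFE°/(RT) = (6)(96485)(+0.73) / ((8.314)(318)) = 159.844.
log₁₀ K = 159.844 / ln 10 = 69.4.

69.4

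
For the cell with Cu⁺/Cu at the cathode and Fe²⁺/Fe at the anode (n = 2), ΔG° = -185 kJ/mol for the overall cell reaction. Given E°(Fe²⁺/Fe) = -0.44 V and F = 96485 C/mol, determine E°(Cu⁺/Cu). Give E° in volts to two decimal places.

E°cell = −ΔG°/(nF) = −(-185×10³)/((2)(96485)) = +0.959 V.
Since Cu⁺/Cu is the cathode and Fe²⁺/Fe the anode, E°cell = E°(Cu⁺/Cu) − E°(Fe²⁺/Fe).
So E°(Cu⁺/Cu) = E°cell + E°(Fe²⁺/Fe) = +0.959 + (-0.44) = +0.52 V.

+0.52 V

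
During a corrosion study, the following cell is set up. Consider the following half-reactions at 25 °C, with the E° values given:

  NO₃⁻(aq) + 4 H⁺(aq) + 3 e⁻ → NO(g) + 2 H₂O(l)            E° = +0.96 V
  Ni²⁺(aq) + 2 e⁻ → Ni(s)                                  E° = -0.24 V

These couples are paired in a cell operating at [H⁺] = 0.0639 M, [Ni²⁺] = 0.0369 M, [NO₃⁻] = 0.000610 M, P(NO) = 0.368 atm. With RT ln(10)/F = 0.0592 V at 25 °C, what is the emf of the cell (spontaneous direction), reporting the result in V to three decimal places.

NO₃⁻/NO is the cathode (higher E°), Ni²⁺/Ni the anode: E°cell = +0.96 − (-0.24) = +1.20 V, n = 6.
Overall: 2 NO₃⁻(aq) + 8 H⁺(aq) + 3 Ni(s) → 2 NO(g) + 4 H₂O(l) + 3 Ni²⁺(aq)
Q = P(NO)^2·[Ni²⁺]^3 / ([NO₃⁻]^2·[H⁺]^8); log Q = 10.818.
E = E° − (0.0592/n) log Q = +1.20 − (0.0592/6)(10.818) = +1.093 V.

+1.093 V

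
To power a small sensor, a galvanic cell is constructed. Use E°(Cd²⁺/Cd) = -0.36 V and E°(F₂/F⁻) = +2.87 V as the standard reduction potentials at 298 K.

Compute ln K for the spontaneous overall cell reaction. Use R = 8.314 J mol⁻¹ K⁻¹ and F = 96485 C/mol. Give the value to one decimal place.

251.6

Cathode: F₂/F⁻; anode: Cd²⁺/Cd. E°cell = (+2.87) − (-0.36) = +3.23 V, with n = 2.
ΔG° = −nFE° = −RT ln K, so ln K = nFE°/(RT) = (2)(96485)(+3.23) / ((8.314)(298)) = 251.574.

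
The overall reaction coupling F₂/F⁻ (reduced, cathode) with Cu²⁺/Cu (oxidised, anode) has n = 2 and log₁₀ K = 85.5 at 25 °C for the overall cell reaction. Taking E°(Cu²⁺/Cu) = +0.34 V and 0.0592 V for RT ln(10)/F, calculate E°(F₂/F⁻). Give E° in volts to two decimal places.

E°cell = (0.0592/n)·log K = (0.0592/2)(85.5) = +2.531 V.
Since F₂/F⁻ is the cathode and Cu²⁺/Cu the anode, E°cell = E°(F₂/F⁻) − E°(Cu²⁺/Cu).
So E°(F₂/F⁻) = E°cell + E°(Cu²⁺/Cu) = +2.531 + (+0.34) = +2.87 V.

+2.87 V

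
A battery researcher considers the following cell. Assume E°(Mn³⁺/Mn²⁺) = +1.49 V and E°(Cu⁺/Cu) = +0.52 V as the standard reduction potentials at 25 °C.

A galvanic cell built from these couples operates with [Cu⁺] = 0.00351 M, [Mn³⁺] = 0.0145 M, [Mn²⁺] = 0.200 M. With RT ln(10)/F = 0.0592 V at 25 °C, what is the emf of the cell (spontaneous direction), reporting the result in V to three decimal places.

Mn³⁺/Mn²⁺ is the cathode (higher E°), Cu⁺/Cu the anode: E°cell = +1.49 − (+0.52) = +0.97 V, n = 1.
Overall: Mn³⁺(aq) + Cu(s) → Mn²⁺(aq) + Cu⁺(aq)
Q = [Mn²⁺]·[Cu⁺] / ([Mn³⁺]); log Q = -1.315.
E = E° − (0.0592/n) log Q = +0.97 − (0.0592/1)(-1.315) = +1.048 V.

+1.048 V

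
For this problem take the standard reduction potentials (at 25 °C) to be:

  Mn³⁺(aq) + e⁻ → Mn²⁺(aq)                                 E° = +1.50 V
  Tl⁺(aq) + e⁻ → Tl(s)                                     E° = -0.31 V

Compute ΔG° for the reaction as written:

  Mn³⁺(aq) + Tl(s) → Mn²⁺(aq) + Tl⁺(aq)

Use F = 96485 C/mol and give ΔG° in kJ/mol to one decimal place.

As written, Mn³⁺/Mn²⁺ is reduced (cathode) and Tl⁺/Tl is oxidised (anode), so E°cell = (+1.50) − (-0.31) = +1.81 V.
Balancing electrons gives n = 1.
ΔG° = −nFE° = −(1)(96485)(+1.81) = -174,638 J = -174.6 kJ/mol.

-174.6 kJ/mol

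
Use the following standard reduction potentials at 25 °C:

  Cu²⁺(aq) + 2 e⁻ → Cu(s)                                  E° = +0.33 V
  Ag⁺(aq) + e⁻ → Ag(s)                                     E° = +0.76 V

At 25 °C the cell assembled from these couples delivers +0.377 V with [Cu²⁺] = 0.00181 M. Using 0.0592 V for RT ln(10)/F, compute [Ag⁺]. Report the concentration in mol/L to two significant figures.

Ag⁺/Ag is the cathode, Cu²⁺/Cu the anode: E°cell = +0.43 V, n = 2.
Overall reaction: 2 Ag⁺(aq) + Cu(s) → 2 Ag(s) + Cu²⁺(aq); Q = [Cu²⁺]^1/[Ag⁺]^2.
From E = E° − (0.0592/n) log Q: log Q = (E° − E)·n/0.0592 = (+0.43 − (+0.377))·2/0.0592 = 1.7905.
So 2·log[Ag⁺] = 1·log(0.00181) − log Q = -2.7423 − (1.7905) = -4.5328; log[Ag⁺] = -4.5328 / 2 = -2.2664; [Ag⁺] = 10^(-2.2664) ≈ 0.0054 M.

0.0054 M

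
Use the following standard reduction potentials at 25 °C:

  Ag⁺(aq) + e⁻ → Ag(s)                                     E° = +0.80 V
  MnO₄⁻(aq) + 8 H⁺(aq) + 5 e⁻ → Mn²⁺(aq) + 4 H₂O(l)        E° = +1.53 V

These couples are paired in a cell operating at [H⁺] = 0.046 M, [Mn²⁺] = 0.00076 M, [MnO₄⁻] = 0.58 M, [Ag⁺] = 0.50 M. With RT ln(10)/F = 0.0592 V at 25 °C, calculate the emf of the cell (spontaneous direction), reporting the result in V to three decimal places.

MnO₄⁻/Mn²⁺ is the cathode (higher E°), Ag⁺/Ag the anode: E°cell = +1.53 − (+0.80) = +0.73 V, n = 5.
Overall: MnO₄⁻(aq) + 8 H⁺(aq) + 5 Ag(s) → Mn²⁺(aq) + 4 H₂O(l) + 5 Ag⁺(aq)
Q = [Mn²⁺]·[Ag⁺]^5 / ([MnO₄⁻]·[H⁺]^8); log Q = 6.310.
E = E° − (0.0592/n) log Q = +0.73 − (0.0592/5)(6.310) = +0.655 V.

+0.655 V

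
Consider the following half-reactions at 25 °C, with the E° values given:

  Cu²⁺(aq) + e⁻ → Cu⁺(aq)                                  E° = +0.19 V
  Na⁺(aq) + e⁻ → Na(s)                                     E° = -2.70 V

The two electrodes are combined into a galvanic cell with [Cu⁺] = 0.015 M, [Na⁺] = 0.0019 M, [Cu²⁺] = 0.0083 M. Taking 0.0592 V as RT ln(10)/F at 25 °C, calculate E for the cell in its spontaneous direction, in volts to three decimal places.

+3.036 V

Cu²⁺/Cu⁺ is the cathode (higher E°), Na⁺/Na the anode: E°cell = +0.19 − (-2.70) = +2.89 V, n = 1.
Overall: Cu²⁺(aq) + Na(s) → Cu⁺(aq) + Na⁺(aq)
Q = [Cu⁺]·[Na⁺] / ([Cu²⁺]); log Q = -2.464.
E = E° − (0.0592/n) log Q = +2.89 − (0.0592/1)(-2.464) = +3.036 V.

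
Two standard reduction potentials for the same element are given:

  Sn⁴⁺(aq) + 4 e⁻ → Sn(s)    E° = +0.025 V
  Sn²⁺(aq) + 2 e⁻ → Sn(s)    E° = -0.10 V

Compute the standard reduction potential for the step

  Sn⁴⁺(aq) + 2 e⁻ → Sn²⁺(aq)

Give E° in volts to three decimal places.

Sequential free energies add, so n₃E°₃ = n₁E°₁ + n₂E°₂.
With n₃ = 4, and the known step contributing 2×(-0.10) V, the unknown satisfies 2·E° = 4×(+0.025) − 2×(-0.10) = +0.300.
E° = +0.300 / 2 = +0.150 V.

+0.150 V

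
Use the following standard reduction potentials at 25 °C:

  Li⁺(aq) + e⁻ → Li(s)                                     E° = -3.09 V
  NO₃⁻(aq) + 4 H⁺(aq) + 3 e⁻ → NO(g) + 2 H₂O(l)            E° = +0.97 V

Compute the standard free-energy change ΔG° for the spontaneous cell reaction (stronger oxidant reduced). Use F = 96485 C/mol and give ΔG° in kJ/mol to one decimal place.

NO₃⁻/NO (E° = +0.97 V) is the cathode; Li⁺/Li (E° = -3.09 V) is the anode, so E°cell = +4.06 V.
Balancing electrons gives n = 3 (lcm of 3 and 1).
ΔG° = −nFE° = −(3)(96485)(+4.06) = -1,175,187 J = -1175.2 kJ/mol.

-1175.2 kJ/mol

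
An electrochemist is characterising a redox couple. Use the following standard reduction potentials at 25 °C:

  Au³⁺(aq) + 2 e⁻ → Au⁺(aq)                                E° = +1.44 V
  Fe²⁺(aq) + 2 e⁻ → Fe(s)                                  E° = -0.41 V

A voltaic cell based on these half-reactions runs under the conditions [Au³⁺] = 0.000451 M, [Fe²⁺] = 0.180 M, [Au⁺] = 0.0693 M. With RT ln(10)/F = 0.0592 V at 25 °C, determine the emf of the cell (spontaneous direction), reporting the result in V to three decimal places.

+1.807 V

Au³⁺/Au⁺ is the cathode (higher E°), Fe²⁺/Fe the anode: E°cell = +1.44 − (-0.41) = +1.85 V, n = 2.
Overall: Au³⁺(aq) + Fe(s) → Au⁺(aq) + Fe²⁺(aq)
Q = [Au⁺]·[Fe²⁺] / ([Au³⁺]); log Q = 1.442.
E = E° − (0.0592/n) log Q = +1.85 − (0.0592/2)(1.442) = +1.807 V.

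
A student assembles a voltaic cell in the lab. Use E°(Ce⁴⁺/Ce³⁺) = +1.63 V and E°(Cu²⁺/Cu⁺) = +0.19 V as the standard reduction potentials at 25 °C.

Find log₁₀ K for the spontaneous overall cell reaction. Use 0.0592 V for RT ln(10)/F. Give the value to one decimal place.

Cathode: Ce⁴⁺/Ce³⁺; anode: Cu²⁺/Cu⁺. E°cell = +1.44 V, n = 1.
log K = nE°cell / 0.0592 = (1)(+1.44) / 0.0592 = 24.3.

24.3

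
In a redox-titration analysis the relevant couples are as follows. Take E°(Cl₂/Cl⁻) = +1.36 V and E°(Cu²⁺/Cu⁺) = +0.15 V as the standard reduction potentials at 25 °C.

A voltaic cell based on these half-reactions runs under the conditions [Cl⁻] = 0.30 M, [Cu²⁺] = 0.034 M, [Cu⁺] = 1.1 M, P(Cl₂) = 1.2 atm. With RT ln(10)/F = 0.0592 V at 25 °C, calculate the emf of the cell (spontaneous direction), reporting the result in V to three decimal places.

+1.333 V

Cl₂/Cl⁻ is the cathode (higher E°), Cu²⁺/Cu⁺ the anode: E°cell = +1.36 − (+0.15) = +1.21 V, n = 2.
Overall: Cl₂(g) + 2 Cu⁺(aq) → 2 Cl⁻(aq) + 2 Cu²⁺(aq)
Q = [Cl⁻]^2·[Cu²⁺]^2 / (P(Cl₂)·[Cu⁺]^2); log Q = -4.145.
E = E° − (0.0592/n) log Q = +1.21 − (0.0592/2)(-4.145) = +1.333 V.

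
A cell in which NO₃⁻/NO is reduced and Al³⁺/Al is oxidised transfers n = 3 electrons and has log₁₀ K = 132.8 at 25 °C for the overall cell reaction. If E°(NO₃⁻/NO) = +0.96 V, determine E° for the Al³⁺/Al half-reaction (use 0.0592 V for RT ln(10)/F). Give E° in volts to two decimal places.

E°cell = (0.0592/n)·log K = (0.0592/3)(132.8) = +2.621 V.
Since NO₃⁻/NO is the cathode and Al³⁺/Al the anode, E°cell = E°(NO₃⁻/NO) − E°(Al³⁺/Al).
So E°(Al³⁺/Al) = E°(NO₃⁻/NO) − E°cell = (+0.96) − (+2.621) = -1.66 V.

-1.66 V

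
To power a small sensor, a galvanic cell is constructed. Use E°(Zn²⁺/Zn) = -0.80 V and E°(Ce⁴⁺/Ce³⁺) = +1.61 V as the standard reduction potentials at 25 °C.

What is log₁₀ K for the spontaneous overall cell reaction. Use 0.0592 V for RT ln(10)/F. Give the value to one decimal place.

81.4

Cathode: Ce⁴⁺/Ce³⁺; anode: Zn²⁺/Zn. E°cell = +2.41 V, n = 2.
log K = nE°cell / 0.0592 = (2)(+2.41) / 0.0592 = 81.4.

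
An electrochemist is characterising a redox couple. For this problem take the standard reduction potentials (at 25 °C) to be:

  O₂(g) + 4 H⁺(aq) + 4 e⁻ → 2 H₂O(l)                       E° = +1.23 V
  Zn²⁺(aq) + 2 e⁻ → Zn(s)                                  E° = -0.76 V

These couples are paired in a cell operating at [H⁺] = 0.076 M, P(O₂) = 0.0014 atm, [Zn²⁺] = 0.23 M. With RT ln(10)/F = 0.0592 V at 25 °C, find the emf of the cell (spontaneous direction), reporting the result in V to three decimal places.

+1.900 V

O₂/H₂O is the cathode (higher E°), Zn²⁺/Zn the anode: E°cell = +1.23 − (-0.76) = +1.99 V, n = 4.
Overall: O₂(g) + 4 H⁺(aq) + 2 Zn(s) → 2 H₂O(l) + 2 Zn²⁺(aq)
Q = [Zn²⁺]^2 / (P(O₂)·[H⁺]^4); log Q = 6.054.
E = E° − (0.0592/n) log Q = +1.99 − (0.0592/4)(6.054) = +1.900 V.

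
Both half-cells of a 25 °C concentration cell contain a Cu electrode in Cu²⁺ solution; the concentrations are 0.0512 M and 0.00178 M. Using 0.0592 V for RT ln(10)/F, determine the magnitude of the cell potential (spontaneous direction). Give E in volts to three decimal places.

For a concentration cell E°cell = 0. The 0.0512 M side is the cathode (reduction is favoured where [Cu²⁺] is higher).
With n = 2, E = −(0.0592/2) log([Cu²⁺]ₐₙ/[Cu²⁺]꜀ₐₜ) = −(0.0592/2) log(0.00178/0.0512) = −(0.0592/2)(-1.459) = +0.043 V.

+0.043 V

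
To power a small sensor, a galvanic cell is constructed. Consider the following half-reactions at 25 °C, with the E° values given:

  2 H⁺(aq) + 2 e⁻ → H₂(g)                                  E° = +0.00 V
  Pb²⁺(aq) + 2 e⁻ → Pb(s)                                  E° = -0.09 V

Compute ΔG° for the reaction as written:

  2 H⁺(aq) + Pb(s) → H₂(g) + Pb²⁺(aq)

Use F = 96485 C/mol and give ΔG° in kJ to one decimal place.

As written, H⁺/H₂ is reduced (cathode) and Pb²⁺/Pb is oxidised (anode), so E°cell = (+0.00) − (-0.09) = +0.09 V.
Balancing electrons gives n = 2.
ΔG° = −nFE° = −(2)(96485)(+0.09) = -17,367 J = -17.4 kJ.

-17.4 kJ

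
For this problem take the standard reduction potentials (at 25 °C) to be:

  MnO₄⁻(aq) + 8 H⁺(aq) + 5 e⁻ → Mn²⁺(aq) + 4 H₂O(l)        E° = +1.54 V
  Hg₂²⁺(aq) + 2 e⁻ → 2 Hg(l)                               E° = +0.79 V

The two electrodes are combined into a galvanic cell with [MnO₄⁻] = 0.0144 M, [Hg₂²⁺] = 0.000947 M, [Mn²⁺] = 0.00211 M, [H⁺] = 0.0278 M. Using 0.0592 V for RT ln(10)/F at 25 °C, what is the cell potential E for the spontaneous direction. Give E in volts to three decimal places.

MnO₄⁻/Mn²⁺ is the cathode (higher E°), Hg₂²⁺/Hg the anode: E°cell = +1.54 − (+0.79) = +0.75 V, n = 10.
Overall: 2 MnO₄⁻(aq) + 16 H⁺(aq) + 10 Hg(l) → 2 Mn²⁺(aq) + 8 H₂O(l) + 5 Hg₂²⁺(aq)
Q = [Mn²⁺]^2·[Hg₂²⁺]^5 / ([MnO₄⁻]^2·[H⁺]^16); log Q = 8.109.
E = E° − (0.0592/n) log Q = +0.75 − (0.0592/10)(8.109) = +0.702 V.

+0.702 V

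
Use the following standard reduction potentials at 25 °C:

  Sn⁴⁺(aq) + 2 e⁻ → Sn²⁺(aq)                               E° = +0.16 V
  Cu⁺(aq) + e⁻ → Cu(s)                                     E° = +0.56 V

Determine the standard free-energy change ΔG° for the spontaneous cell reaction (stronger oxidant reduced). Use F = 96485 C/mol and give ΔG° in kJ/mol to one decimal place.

-77.2 kJ/mol

Cu⁺/Cu (E° = +0.56 V) is the cathode; Sn⁴⁺/Sn²⁺ (E° = +0.16 V) is the anode, so E°cell = +0.40 V.
Balancing electrons gives n = 2 (lcm of 1 and 2).
ΔG° = −nFE° = −(2)(96485)(+0.40) = -77,188 J = -77.2 kJ/mol.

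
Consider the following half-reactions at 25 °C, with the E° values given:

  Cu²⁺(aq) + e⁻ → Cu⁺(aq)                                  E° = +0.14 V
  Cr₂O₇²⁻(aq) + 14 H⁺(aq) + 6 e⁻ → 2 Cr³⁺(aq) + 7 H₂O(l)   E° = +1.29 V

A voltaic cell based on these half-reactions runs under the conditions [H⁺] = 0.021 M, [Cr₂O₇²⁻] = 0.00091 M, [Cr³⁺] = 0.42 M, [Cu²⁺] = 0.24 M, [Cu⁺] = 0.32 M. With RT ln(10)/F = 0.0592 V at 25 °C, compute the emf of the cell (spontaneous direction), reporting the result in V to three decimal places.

+0.903 V

Cr₂O₇²⁻/Cr³⁺ is the cathode (higher E°), Cu²⁺/Cu⁺ the anode: E°cell = +1.29 − (+0.14) = +1.15 V, n = 6.
Overall: Cr₂O₇²⁻(aq) + 14 H⁺(aq) + 6 Cu⁺(aq) → 2 Cr³⁺(aq) + 7 H₂O(l) + 6 Cu²⁺(aq)
Q = [Cr³⁺]^2·[Cu²⁺]^6 / ([Cr₂O₇²⁻]·[H⁺]^14·[Cu⁺]^6); log Q = 25.027.
E = E° − (0.0592/n) log Q = +1.15 − (0.0592/6)(25.027) = +0.903 V.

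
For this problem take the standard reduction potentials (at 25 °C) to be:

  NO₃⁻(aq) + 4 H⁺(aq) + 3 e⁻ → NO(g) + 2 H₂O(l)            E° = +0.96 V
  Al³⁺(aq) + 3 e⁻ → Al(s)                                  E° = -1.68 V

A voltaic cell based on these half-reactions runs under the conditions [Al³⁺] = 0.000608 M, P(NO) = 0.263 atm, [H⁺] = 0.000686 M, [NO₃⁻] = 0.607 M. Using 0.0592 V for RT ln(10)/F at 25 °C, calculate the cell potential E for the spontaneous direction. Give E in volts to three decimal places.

NO₃⁻/NO is the cathode (higher E°), Al³⁺/Al the anode: E°cell = +0.96 − (-1.68) = +2.64 V, n = 3.
Overall: NO₃⁻(aq) + 4 H⁺(aq) + Al(s) → NO(g) + 2 H₂O(l) + Al³⁺(aq)
Q = P(NO)·[Al³⁺] / ([NO₃⁻]·[H⁺]^4); log Q = 9.075.
E = E° − (0.0592/n) log Q = +2.64 − (0.0592/3)(9.075) = +2.461 V.

+2.461 V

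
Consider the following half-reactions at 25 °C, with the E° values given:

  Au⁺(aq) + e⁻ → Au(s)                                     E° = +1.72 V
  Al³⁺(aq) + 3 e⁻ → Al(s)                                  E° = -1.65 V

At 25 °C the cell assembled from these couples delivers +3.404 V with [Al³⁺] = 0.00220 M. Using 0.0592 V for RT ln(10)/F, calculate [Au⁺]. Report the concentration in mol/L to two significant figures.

Au⁺/Au is the cathode, Al³⁺/Al the anode: E°cell = +3.37 V, n = 3.
Overall reaction: 3 Au⁺(aq) + Al(s) → 3 Au(s) + Al³⁺(aq); Q = [Al³⁺]^1/[Au⁺]^3.
From E = E° − (0.0592/n) log Q: log Q = (E° − E)·n/0.0592 = (+3.37 − (+3.404))·3/0.0592 = -1.7230.
So 3·log[Au⁺] = 1·log(0.0022) − log Q = -2.6576 − (-1.7230) = -0.9346; log[Au⁺] = -0.9346 / 3 = -0.3115; [Au⁺] = 10^(-0.3115) ≈ 0.49 M.

0.49 M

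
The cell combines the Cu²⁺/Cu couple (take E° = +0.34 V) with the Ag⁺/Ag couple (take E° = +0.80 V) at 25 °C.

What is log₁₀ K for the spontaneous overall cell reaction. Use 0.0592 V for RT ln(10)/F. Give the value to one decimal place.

15.5

Cathode: Ag⁺/Ag; anode: Cu²⁺/Cu. E°cell = +0.46 V, n = 2.
log K = nE°cell / 0.0592 = (2)(+0.46) / 0.0592 = 15.5.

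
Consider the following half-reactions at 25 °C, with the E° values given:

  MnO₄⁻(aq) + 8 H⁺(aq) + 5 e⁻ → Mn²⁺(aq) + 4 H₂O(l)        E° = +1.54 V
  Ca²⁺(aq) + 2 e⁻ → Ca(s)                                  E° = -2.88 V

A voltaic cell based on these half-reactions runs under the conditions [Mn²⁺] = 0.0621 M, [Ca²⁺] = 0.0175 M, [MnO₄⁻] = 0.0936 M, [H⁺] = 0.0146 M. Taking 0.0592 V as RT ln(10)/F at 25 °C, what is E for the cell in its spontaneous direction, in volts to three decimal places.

MnO₄⁻/Mn²⁺ is the cathode (higher E°), Ca²⁺/Ca the anode: E°cell = +1.54 − (-2.88) = +4.42 V, n = 10.
Overall: 2 MnO₄⁻(aq) + 16 H⁺(aq) + 5 Ca(s) → 2 Mn²⁺(aq) + 8 H₂O(l) + 5 Ca²⁺(aq)
Q = [Mn²⁺]^2·[Ca²⁺]^5 / ([MnO₄⁻]^2·[H⁺]^16); log Q = 20.229.
E = E° − (0.0592/n) log Q = +4.42 − (0.0592/10)(20.229) = +4.300 V.

+4.300 V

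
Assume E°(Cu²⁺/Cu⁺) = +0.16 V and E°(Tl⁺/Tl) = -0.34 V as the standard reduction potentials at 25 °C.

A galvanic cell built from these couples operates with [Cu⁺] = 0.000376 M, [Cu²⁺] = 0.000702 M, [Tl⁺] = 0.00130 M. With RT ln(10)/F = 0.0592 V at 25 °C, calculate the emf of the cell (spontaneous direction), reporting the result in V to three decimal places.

+0.687 V

Cu²⁺/Cu⁺ is the cathode (higher E°), Tl⁺/Tl the anode: E°cell = +0.16 − (-0.34) = +0.50 V, n = 1.
Overall: Cu²⁺(aq) + Tl(s) → Cu⁺(aq) + Tl⁺(aq)
Q = [Cu⁺]·[Tl⁺] / ([Cu²⁺]); log Q = -3.157.
E = E° − (0.0592/n) log Q = +0.50 − (0.0592/1)(-3.157) = +0.687 V.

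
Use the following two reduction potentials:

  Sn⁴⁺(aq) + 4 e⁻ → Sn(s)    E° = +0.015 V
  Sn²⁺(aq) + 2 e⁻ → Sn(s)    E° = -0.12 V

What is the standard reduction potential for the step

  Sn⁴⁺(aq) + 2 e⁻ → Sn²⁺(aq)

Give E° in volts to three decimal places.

+0.150 V

Sequential free energies add, so n₃E°₃ = n₁E°₁ + n₂E°₂.
With n₃ = 4, and the known step contributing 2×(-0.12) V, the unknown satisfies 2·E° = 4×(+0.015) − 2×(-0.12) = +0.300.
E° = +0.300 / 2 = +0.150 V.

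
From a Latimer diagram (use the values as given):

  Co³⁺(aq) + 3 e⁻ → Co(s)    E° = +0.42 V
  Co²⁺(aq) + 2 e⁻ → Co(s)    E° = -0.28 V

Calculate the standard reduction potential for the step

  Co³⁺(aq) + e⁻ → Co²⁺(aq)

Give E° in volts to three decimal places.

+1.820 V

Sequential free energies add, so n₃E°₃ = n₁E°₁ + n₂E°₂.
With n₃ = 3, and the known step contributing 2×(-0.28) V, the unknown satisfies 1·E° = 3×(+0.42) − 2×(-0.28) = +1.820.
E° = +1.820 / 1 = +1.820 V.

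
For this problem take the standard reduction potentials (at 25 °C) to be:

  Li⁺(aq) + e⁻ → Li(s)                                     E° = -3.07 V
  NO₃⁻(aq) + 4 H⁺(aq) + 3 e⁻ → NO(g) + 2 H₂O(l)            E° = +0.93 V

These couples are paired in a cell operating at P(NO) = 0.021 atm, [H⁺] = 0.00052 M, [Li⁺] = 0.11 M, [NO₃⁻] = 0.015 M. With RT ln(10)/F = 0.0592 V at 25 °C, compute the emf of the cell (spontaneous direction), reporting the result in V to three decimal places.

NO₃⁻/NO is the cathode (higher E°), Li⁺/Li the anode: E°cell = +0.93 − (-3.07) = +4.00 V, n = 3.
Overall: NO₃⁻(aq) + 4 H⁺(aq) + 3 Li(s) → NO(g) + 2 H₂O(l) + 3 Li⁺(aq)
Q = P(NO)·[Li⁺]^3 / ([NO₃⁻]·[H⁺]^4); log Q = 10.406.
E = E° − (0.0592/n) log Q = +4.00 − (0.0592/3)(10.406) = +3.795 V.

+3.795 V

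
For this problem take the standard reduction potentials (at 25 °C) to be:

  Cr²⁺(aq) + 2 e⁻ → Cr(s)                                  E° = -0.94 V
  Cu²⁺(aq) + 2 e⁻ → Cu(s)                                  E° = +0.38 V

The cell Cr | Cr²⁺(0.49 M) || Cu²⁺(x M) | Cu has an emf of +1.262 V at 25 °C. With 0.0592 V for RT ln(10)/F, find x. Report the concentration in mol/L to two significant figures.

Cu²⁺/Cu is the cathode, Cr²⁺/Cr the anode: E°cell = +1.32 V, n = 2.
Overall reaction: Cu²⁺(aq) + Cr(s) → Cu(s) + Cr²⁺(aq); Q = [Cr²⁺]^1/[Cu²⁺]^1.
From E = E° − (0.0592/n) log Q: log Q = (E° − E)·n/0.0592 = (+1.32 − (+1.262))·2/0.0592 = 1.9595.
So 1·log[Cu²⁺] = 1·log(0.49) − log Q = -0.3098 − (1.9595) = -2.2693; [Cu²⁺] = 10^(-2.2693) ≈ 0.0054 M.

0.0054 M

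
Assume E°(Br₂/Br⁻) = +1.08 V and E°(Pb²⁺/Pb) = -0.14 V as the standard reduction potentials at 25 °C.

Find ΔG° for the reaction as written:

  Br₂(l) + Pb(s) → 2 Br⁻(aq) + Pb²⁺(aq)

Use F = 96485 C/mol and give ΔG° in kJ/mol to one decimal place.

As written, Br₂/Br⁻ is reduced (cathode) and Pb²⁺/Pb is oxidised (anode), so E°cell = (+1.08) − (-0.14) = +1.22 V.
Balancing electrons gives n = 2.
ΔG° = −nFE° = −(2)(96485)(+1.22) = -235,423 J = -235.4 kJ/mol.

-235.4 kJ/mol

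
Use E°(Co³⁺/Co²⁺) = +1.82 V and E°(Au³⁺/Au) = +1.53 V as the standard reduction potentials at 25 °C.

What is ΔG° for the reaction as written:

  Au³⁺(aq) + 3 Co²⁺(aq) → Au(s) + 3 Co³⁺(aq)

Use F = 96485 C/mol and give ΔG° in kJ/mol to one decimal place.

As written, Au³⁺/Au is reduced (cathode) and Co³⁺/Co²⁺ is oxidised (anode), so E°cell = (+1.53) − (+1.82) = -0.29 V.
Balancing electrons gives n = 3.
ΔG° = −nFE° = −(3)(96485)(-0.29) = 83,942 J = +83.9 kJ/mol.

+83.9 kJ/mol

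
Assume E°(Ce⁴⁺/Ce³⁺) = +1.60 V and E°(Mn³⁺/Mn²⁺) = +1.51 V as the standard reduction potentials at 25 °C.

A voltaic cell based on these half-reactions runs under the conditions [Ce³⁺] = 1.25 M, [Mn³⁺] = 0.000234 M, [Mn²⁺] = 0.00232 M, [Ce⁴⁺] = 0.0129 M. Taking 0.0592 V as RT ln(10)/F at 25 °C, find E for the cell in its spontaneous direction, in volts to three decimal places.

Ce⁴⁺/Ce³⁺ is the cathode (higher E°), Mn³⁺/Mn²⁺ the anode: E°cell = +1.60 − (+1.51) = +0.09 V, n = 1.
Overall: Ce⁴⁺(aq) + Mn²⁺(aq) → Ce³⁺(aq) + Mn³⁺(aq)
Q = [Ce³⁺]·[Mn³⁺] / ([Ce⁴⁺]·[Mn²⁺]); log Q = 0.990.
E = E° − (0.0592/n) log Q = +0.09 − (0.0592/1)(0.990) = +0.031 V.

+0.031 V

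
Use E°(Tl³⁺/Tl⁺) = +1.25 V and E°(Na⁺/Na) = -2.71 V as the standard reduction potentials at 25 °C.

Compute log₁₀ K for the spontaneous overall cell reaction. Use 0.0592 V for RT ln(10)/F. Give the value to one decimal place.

133.8

Cathode: Tl³⁺/Tl⁺; anode: Na⁺/Na. E°cell = +3.96 V, n = 2.
log K = nE°cell / 0.0592 = (2)(+3.96) / 0.0592 = 133.8.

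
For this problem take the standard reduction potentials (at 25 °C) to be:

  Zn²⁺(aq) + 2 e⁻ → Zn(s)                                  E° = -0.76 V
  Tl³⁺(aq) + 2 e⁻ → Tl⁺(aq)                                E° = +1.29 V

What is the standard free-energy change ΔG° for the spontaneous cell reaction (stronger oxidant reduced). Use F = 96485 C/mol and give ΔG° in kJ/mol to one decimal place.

Tl³⁺/Tl⁺ (E° = +1.29 V) is the cathode; Zn²⁺/Zn (E° = -0.76 V) is the anode, so E°cell = +2.05 V.
Balancing electrons gives n = 2 (lcm of 2 and 2).
ΔG° = −nFE° = −(2)(96485)(+2.05) = -395,588 J = -395.6 kJ/mol.

-395.6 kJ/mol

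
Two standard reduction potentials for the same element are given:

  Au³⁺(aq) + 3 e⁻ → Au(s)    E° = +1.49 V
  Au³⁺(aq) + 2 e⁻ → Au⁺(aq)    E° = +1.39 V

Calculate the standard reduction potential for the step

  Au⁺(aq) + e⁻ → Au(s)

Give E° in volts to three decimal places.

+1.690 V

Sequential free energies add, so n₃E°₃ = n₁E°₁ + n₂E°₂.
With n₃ = 3, and the known step contributing 2×(+1.39) V, the unknown satisfies 1·E° = 3×(+1.49) − 2×(+1.39) = +1.690.
E° = +1.690 / 1 = +1.690 V.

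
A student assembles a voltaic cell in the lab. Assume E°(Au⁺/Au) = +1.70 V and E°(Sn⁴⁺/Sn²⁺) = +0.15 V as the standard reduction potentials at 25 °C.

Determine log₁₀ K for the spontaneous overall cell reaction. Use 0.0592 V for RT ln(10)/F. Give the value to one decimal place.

Cathode: Au⁺/Au; anode: Sn⁴⁺/Sn²⁺. E°cell = +1.55 V, n = 2.
log K = nE°cell / 0.0592 = (2)(+1.55) / 0.0592 = 52.4.

52.4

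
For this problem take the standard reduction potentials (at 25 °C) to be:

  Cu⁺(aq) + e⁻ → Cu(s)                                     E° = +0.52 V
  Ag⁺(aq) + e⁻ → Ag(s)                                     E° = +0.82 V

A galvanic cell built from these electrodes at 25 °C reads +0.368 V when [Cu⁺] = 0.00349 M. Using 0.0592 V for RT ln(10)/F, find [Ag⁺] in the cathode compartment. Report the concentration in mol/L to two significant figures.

0.049 M

Ag⁺/Ag is the cathode, Cu⁺/Cu the anode: E°cell = +0.30 V, n = 1.
Overall reaction: Ag⁺(aq) + Cu(s) → Ag(s) + Cu⁺(aq); Q = [Cu⁺]^1/[Ag⁺]^1.
From E = E° − (0.0592/n) log Q: log Q = (E° − E)·n/0.0592 = (+0.30 − (+0.368))·1/0.0592 = -1.1486.
So 1·log[Ag⁺] = 1·log(0.00349) − log Q = -2.4572 − (-1.1486) = -1.3086; [Ag⁺] = 10^(-1.3086) ≈ 0.049 M.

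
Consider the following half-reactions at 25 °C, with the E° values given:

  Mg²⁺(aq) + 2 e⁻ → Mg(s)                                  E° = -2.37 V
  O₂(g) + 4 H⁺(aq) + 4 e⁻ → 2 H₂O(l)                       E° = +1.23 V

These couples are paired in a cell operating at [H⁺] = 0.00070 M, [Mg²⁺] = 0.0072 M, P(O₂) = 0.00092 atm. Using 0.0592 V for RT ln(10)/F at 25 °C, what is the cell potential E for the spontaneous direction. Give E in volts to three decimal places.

O₂/H₂O is the cathode (higher E°), Mg²⁺/Mg the anode: E°cell = +1.23 − (-2.37) = +3.60 V, n = 4.
Overall: O₂(g) + 4 H⁺(aq) + 2 Mg(s) → 2 H₂O(l) + 2 Mg²⁺(aq)
Q = [Mg²⁺]^2 / (P(O₂)·[H⁺]^4); log Q = 11.370.
E = E° − (0.0592/n) log Q = +3.60 − (0.0592/4)(11.370) = +3.432 V.

+3.432 V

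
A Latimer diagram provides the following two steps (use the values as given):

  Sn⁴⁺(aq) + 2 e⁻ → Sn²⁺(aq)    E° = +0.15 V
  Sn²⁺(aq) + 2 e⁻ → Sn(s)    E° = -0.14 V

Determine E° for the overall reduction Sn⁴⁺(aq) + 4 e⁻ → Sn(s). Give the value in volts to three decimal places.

+0.005 V

Since ΔG° = −nFE° is additive over sequential reductions, n₃E°₃ = n₁E°₁ + n₂E°₂.
E°₃ = (2×+0.15 + 2×-0.14) / 4 = (+0.020) / 4 = +0.005 V.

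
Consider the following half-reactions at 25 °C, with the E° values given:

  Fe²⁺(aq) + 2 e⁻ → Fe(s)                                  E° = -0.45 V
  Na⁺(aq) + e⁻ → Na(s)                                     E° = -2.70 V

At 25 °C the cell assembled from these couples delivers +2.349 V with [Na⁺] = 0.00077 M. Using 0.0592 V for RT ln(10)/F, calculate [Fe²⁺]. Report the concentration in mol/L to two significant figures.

0.0013 M

Fe²⁺/Fe is the cathode, Na⁺/Na the anode: E°cell = +2.25 V, n = 2.
Overall reaction: Fe²⁺(aq) + 2 Na(s) → Fe(s) + 2 Na⁺(aq); Q = [Na⁺]^2/[Fe²⁺]^1.
From E = E° − (0.0592/n) log Q: log Q = (E° − E)·n/0.0592 = (+2.25 − (+2.349))·2/0.0592 = -3.3446.
So 1·log[Fe²⁺] = 2·log(0.00077) − log Q = -6.2270 − (-3.3446) = -2.8824; [Fe²⁺] = 10^(-2.8824) ≈ 0.0013 M.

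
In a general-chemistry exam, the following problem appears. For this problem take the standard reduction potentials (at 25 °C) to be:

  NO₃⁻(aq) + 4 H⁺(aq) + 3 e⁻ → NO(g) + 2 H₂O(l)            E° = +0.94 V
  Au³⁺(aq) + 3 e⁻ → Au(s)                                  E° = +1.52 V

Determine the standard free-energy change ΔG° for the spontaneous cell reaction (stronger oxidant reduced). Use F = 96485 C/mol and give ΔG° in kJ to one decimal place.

-167.9 kJ

Au³⁺/Au (E° = +1.52 V) is the cathode; NO₃⁻/NO (E° = +0.94 V) is the anode, so E°cell = +0.58 V.
Balancing electrons gives n = 3 (lcm of 3 and 3).
ΔG° = −nFE° = −(3)(96485)(+0.58) = -167,884 J = -167.9 kJ.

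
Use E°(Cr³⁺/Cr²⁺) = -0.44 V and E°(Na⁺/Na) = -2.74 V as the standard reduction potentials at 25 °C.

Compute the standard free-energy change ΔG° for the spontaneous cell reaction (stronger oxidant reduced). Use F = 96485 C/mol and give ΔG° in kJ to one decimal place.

Cr³⁺/Cr²⁺ (E° = -0.44 V) is the cathode; Na⁺/Na (E° = -2.74 V) is the anode, so E°cell = +2.30 V.
Balancing electrons gives n = 1 (lcm of 1 and 1).
ΔG° = −nFE° = −(1)(96485)(+2.30) = -221,915 J = -221.9 kJ.

-221.9 kJ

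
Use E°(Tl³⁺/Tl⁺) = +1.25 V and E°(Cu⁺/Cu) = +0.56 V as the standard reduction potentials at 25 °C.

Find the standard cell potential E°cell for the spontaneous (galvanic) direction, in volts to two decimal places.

The Tl³⁺/Tl⁺ couple has the higher reduction potential, so it is the cathode; Cu⁺/Cu is oxidised at the anode.
E°cell = E°(cathode) − E°(anode) = (+1.25) − (+0.56) = +0.69 V.
Since E°cell > 0, the reaction is spontaneous under standard conditions.

+0.69 V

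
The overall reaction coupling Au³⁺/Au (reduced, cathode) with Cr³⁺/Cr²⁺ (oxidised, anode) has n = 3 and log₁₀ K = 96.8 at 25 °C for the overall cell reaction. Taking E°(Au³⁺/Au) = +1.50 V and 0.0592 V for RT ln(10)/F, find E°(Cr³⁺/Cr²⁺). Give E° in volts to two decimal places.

-0.41 V

E°cell = (0.0592/n)·log K = (0.0592/3)(96.8) = +1.910 V.
Since Au³⁺/Au is the cathode and Cr³⁺/Cr²⁺ the anode, E°cell = E°(Au³⁺/Au) − E°(Cr³⁺/Cr²⁺).
So E°(Cr³⁺/Cr²⁺) = E°(Au³⁺/Au) − E°cell = (+1.50) − (+1.910) = -0.41 V.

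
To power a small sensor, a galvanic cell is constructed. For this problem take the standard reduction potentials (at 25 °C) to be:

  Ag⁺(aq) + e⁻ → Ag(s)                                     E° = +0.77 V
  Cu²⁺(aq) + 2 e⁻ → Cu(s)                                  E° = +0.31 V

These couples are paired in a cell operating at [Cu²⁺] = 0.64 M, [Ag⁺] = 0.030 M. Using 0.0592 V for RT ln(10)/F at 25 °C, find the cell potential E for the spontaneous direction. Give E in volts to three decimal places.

+0.376 V

Ag⁺/Ag is the cathode (higher E°), Cu²⁺/Cu the anode: E°cell = +0.77 − (+0.31) = +0.46 V, n = 2.
Overall: 2 Ag⁺(aq) + Cu(s) → 2 Ag(s) + Cu²⁺(aq)
Q = [Cu²⁺] / ([Ag⁺]^2); log Q = 2.852.
E = E° − (0.0592/n) log Q = +0.46 − (0.0592/2)(2.852) = +0.376 V.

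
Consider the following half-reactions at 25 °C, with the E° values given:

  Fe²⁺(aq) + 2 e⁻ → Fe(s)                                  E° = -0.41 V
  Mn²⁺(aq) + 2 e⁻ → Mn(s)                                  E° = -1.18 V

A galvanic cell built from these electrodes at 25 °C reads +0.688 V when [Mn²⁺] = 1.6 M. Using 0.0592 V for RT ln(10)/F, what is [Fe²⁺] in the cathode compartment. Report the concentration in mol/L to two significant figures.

0.0027 M

Fe²⁺/Fe is the cathode, Mn²⁺/Mn the anode: E°cell = +0.77 V, n = 2.
Overall reaction: Fe²⁺(aq) + Mn(s) → Fe(s) + Mn²⁺(aq); Q = [Mn²⁺]^1/[Fe²⁺]^1.
From E = E° − (0.0592/n) log Q: log Q = (E° − E)·n/0.0592 = (+0.77 − (+0.688))·2/0.0592 = 2.7703.
So 1·log[Fe²⁺] = 1·log(1.6) − log Q = 0.2041 − (2.7703) = -2.5662; [Fe²⁺] = 10^(-2.5662) ≈ 0.0027 M.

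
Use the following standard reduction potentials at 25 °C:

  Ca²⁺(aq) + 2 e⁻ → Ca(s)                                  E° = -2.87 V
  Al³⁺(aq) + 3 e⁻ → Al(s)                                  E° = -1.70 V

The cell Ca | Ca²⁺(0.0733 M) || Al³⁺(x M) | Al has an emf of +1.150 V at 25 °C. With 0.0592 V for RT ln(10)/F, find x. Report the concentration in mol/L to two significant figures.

Al³⁺/Al is the cathode, Ca²⁺/Ca the anode: E°cell = +1.17 V, n = 6.
Overall reaction: 2 Al³⁺(aq) + 3 Ca(s) → 2 Al(s) + 3 Ca²⁺(aq); Q = [Ca²⁺]^3/[Al³⁺]^2.
From E = E° − (0.0592/n) log Q: log Q = (E° − E)·n/0.0592 = (+1.17 − (+1.150))·6/0.0592 = 2.0270.
So 2·log[Al³⁺] = 3·log(0.0733) − log Q = -3.4047 − (2.0270) = -5.4317; log[Al³⁺] = -5.4317 / 2 = -2.7159; [Al³⁺] = 10^(-2.7159) ≈ 0.0019 M.

0.0019 M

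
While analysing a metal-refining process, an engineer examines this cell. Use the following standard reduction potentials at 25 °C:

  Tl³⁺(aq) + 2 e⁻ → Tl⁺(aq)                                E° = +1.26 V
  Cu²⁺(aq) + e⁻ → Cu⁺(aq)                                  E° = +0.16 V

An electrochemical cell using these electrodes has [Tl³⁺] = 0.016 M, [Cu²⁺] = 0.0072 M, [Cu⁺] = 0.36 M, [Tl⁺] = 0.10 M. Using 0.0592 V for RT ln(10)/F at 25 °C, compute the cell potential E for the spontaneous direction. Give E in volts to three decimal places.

+1.177 V

Tl³⁺/Tl⁺ is the cathode (higher E°), Cu²⁺/Cu⁺ the anode: E°cell = +1.26 − (+0.16) = +1.10 V, n = 2.
Overall: Tl³⁺(aq) + 2 Cu⁺(aq) → Tl⁺(aq) + 2 Cu²⁺(aq)
Q = [Tl⁺]·[Cu²⁺]^2 / ([Tl³⁺]·[Cu⁺]^2); log Q = -2.602.
E = E° − (0.0592/n) log Q = +1.10 − (0.0592/2)(-2.602) = +1.177 V.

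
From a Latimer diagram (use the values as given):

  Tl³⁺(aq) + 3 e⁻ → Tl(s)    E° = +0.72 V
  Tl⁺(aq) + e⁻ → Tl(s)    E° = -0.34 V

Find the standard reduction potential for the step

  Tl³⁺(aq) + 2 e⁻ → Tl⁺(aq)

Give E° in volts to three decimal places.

+1.250 V

Sequential free energies add, so n₃E°₃ = n₁E°₁ + n₂E°₂.
With n₃ = 3, and the known step contributing 1×(-0.34) V, the unknown satisfies 2·E° = 3×(+0.72) − 1×(-0.34) = +2.500.
E° = +2.500 / 2 = +1.250 V.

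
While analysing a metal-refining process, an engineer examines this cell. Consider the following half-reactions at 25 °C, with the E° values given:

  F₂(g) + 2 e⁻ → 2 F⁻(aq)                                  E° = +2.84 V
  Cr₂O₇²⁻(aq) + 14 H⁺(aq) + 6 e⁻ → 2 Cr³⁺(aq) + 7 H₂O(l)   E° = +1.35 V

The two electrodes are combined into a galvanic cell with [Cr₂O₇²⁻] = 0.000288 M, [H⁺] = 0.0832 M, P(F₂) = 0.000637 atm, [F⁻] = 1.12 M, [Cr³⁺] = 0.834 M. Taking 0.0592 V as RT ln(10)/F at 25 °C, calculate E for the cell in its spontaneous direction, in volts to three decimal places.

+1.575 V

F₂/F⁻ is the cathode (higher E°), Cr₂O₇²⁻/Cr³⁺ the anode: E°cell = +2.84 − (+1.35) = +1.49 V, n = 6.
Overall: 3 F₂(g) + 2 Cr³⁺(aq) + 7 H₂O(l) → 6 F⁻(aq) + Cr₂O₇²⁻(aq) + 14 H⁺(aq)
Q = [F⁻]^6·[Cr₂O₇²⁻]·[H⁺]^14 / (P(F₂)^3·[Cr³⁺]^2); log Q = -8.618.
E = E° − (0.0592/n) log Q = +1.49 − (0.0592/6)(-8.618) = +1.575 V.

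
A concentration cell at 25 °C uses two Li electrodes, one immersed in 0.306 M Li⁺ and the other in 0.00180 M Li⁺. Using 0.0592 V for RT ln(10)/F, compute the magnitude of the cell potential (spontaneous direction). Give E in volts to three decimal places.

For a concentration cell E°cell = 0. The 0.306 M side is the cathode (reduction is favoured where [Li⁺] is higher).
With n = 1, E = −(0.0592/1) log([Li⁺]ₐₙ/[Li⁺]꜀ₐₜ) = −(0.0592/1) log(0.0018/0.306) = −(0.0592/1)(-2.230) = +0.132 V.

+0.132 V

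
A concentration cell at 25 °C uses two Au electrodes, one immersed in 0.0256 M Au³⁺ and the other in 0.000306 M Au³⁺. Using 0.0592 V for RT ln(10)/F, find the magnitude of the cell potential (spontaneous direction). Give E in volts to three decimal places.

+0.038 V

For a concentration cell E°cell = 0. The 0.0256 M side is the cathode (reduction is favoured where [Au³⁺] is higher).
With n = 3, E = −(0.0592/3) log([Au³⁺]ₐₙ/[Au³⁺]꜀ₐₜ) = −(0.0592/3) log(0.000306/0.0256) = −(0.0592/3)(-1.923) = +0.038 V.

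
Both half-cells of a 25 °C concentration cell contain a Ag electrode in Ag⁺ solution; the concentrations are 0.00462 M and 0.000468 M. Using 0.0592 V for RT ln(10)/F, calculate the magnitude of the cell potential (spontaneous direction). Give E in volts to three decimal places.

For a concentration cell E°cell = 0. The 0.00462 M side is the cathode (reduction is favoured where [Ag⁺] is higher).
With n = 1, E = −(0.0592/1) log([Ag⁺]ₐₙ/[Ag⁺]꜀ₐₜ) = −(0.0592/1) log(0.000468/0.00462) = −(0.0592/1)(-0.994) = +0.059 V.

+0.059 V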